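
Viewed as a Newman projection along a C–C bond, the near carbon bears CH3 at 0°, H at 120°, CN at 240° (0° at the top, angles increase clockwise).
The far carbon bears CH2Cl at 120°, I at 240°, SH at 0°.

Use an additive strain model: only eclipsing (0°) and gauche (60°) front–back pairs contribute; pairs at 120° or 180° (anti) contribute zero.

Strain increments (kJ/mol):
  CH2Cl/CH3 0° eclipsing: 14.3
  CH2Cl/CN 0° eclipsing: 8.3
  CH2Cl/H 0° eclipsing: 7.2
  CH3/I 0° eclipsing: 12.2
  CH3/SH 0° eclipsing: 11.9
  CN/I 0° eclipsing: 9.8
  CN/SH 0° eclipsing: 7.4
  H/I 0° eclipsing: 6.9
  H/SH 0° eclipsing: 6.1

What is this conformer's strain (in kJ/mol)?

This conformer (eclipsed): CH3(0°)/SH(0°) eclipsed 11.9; H(120°)/CH2Cl(120°) eclipsed 7.2; CN(240°)/I(240°) eclipsed 9.8 → 28.9 kJ/mol.

28.9 kJ/mol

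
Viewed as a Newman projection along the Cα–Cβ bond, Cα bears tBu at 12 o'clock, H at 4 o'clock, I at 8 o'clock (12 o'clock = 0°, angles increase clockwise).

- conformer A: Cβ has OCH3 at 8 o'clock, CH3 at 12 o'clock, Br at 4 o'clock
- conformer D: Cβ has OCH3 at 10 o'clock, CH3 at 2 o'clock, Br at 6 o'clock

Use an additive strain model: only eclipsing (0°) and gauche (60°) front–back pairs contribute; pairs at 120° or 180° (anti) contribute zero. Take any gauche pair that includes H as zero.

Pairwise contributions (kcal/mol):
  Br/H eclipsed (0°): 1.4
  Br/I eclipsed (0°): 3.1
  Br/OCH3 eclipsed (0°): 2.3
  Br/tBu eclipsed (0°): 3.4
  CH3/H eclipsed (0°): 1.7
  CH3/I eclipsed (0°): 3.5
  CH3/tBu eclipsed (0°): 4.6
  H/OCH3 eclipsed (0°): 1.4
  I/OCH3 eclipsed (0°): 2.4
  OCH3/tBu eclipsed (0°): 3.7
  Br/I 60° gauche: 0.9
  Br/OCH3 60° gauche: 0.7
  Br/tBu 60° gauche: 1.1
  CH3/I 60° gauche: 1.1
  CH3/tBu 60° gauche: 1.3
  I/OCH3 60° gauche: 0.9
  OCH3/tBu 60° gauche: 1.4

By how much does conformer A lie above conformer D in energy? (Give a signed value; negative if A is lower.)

+3.9 kcal/mol

A (eclipsed): tBu–CH3 eclipsed, H–Br eclipsed, I–OCH3 eclipsed; 4.6 + 1.4 + 2.4 = 8.4 kcal/mol.
D (staggered): tBu–OCH3 gauche, tBu–CH3 gauche, I–OCH3 gauche, I–Br gauche; 1.4 + 1.3 + 0.9 + 0.9 = 4.5 kcal/mol.
E(A) − E(D) = 8.4 − 4.5 = +3.9 kcal/mol.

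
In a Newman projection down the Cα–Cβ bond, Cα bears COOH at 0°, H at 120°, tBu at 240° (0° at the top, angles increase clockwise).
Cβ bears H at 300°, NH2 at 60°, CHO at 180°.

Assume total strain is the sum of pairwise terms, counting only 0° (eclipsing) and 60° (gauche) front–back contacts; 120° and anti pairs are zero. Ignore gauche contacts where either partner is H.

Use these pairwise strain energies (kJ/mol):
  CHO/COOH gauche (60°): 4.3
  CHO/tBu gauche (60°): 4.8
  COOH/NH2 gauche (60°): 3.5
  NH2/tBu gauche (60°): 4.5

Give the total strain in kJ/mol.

This conformer is staggered. COOH at 0° is gauche with NH2 at 60° (3.5); tBu at 240° is gauche with CHO at 180° (4.8). Total 8.3 kJ/mol.

8.3 kJ/mol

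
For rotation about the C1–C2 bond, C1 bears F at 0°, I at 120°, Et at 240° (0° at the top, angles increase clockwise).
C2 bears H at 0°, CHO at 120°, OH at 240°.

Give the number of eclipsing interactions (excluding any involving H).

2

Non-H eclipsing pairs: I(120°)/CHO(120°); Et(240°)/OH(240°) — 2 interactions.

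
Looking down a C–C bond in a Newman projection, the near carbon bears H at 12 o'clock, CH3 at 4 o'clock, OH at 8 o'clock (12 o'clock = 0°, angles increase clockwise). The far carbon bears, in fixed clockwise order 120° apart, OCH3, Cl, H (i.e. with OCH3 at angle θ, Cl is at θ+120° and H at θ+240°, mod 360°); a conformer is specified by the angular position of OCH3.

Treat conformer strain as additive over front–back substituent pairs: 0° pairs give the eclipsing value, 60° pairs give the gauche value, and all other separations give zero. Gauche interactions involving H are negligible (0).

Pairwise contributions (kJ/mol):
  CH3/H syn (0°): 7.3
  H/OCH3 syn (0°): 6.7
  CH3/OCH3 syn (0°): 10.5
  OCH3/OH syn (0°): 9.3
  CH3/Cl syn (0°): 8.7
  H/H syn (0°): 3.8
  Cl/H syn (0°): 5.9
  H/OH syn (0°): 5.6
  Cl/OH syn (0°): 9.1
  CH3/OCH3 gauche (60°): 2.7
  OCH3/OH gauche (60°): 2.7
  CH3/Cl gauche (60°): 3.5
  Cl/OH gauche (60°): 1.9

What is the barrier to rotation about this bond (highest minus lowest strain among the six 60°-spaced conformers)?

17.2 kJ/mol

OCH3 at 0° (eclipsed): H(0°)/OCH3(0°) eclipsed 6.7; CH3(120°)/Cl(120°) eclipsed 8.7; OH(240°)/H(240°) eclipsed 5.6 → 21.0 kJ/mol.
OCH3 at 60° (staggered): CH3(120°)/OCH3(60°) gauche 2.7; CH3(120°)/Cl(180°) gauche 3.5; OH(240°)/Cl(180°) gauche 1.9 → 8.1 kJ/mol.
OCH3 at 120° (eclipsed): H(0°)/H(0°) eclipsed 3.8; CH3(120°)/OCH3(120°) eclipsed 10.5; OH(240°)/Cl(240°) eclipsed 9.1 → 23.4 kJ/mol.
OCH3 at 180° (staggered): CH3(120°)/OCH3(180°) gauche 2.7; OH(240°)/OCH3(180°) gauche 2.7; OH(240°)/Cl(300°) gauche 1.9 → 7.3 kJ/mol.
OCH3 at 240° (eclipsed): H(0°)/Cl(0°) eclipsed 5.9; CH3(120°)/H(120°) eclipsed 7.3; OH(240°)/OCH3(240°) eclipsed 9.3 → 22.5 kJ/mol.
OCH3 at 300° (staggered): CH3(120°)/Cl(60°) gauche 3.5; OH(240°)/OCH3(300°) gauche 2.7 → 6.2 kJ/mol.
Max at 120° (23.4 kJ/mol), min at 300° (6.2 kJ/mol); barrier = 17.2 kJ/mol.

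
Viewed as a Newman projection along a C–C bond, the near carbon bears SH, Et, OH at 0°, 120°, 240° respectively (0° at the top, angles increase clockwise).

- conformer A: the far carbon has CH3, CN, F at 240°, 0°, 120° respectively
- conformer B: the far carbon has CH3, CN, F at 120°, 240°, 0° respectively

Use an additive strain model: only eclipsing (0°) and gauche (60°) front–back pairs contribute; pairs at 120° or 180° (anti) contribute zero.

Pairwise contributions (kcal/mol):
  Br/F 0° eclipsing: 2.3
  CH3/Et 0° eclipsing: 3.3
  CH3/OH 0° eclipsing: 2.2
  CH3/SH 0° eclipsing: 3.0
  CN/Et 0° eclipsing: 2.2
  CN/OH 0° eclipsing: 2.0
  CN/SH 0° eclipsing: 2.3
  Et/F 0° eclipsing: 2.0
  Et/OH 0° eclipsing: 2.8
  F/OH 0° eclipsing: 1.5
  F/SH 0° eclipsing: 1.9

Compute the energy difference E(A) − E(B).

-0.7 kcal/mol

A (eclipsed): SH–CN eclipsed, Et–F eclipsed, OH–CH3 eclipsed; 2.3 + 2.0 + 2.2 = 6.5 kcal/mol.
B (eclipsed): SH–F eclipsed, Et–CH3 eclipsed, OH–CN eclipsed; 1.9 + 3.3 + 2.0 = 7.2 kcal/mol.
E(A) − E(B) = 6.5 − 7.2 = -0.7 kcal/mol.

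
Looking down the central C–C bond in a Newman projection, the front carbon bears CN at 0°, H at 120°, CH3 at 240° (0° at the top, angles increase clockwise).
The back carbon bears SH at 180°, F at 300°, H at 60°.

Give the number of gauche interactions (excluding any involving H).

3

Non-H gauche pairs: CN(0°)/F(300°); CH3(240°)/SH(180°); CH3(240°)/F(300°) — 3 interactions.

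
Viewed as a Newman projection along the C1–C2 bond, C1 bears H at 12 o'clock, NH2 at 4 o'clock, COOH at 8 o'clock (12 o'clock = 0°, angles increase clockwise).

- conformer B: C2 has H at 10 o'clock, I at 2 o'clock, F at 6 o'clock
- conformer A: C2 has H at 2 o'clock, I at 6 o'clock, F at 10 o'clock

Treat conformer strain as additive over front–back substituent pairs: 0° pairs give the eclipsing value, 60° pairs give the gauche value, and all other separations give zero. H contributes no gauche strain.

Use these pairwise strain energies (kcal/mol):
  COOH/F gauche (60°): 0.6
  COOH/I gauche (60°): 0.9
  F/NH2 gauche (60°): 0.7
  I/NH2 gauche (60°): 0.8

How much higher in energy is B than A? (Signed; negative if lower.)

-0.2 kcal/mol

B (staggered): NH2–I gauche, NH2–F gauche, COOH–F gauche; 0.8 + 0.7 + 0.6 = 2.1 kcal/mol.
A (staggered): NH2–I gauche, COOH–I gauche, COOH–F gauche; 0.8 + 0.9 + 0.6 = 2.3 kcal/mol.
E(B) − E(A) = 2.1 − 2.3 = -0.2 kcal/mol.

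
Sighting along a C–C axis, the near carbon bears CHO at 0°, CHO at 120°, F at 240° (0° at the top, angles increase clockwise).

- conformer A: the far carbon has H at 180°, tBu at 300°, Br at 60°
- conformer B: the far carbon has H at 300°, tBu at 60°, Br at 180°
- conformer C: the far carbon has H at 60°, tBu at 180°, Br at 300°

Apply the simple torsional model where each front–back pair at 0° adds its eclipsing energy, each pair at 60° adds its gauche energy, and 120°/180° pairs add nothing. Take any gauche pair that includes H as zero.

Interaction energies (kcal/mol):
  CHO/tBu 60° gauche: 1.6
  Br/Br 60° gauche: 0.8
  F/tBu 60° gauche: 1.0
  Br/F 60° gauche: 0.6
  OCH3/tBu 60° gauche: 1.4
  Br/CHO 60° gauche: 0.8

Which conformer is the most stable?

A (staggered): CHO(0°)/tBu(300°) gauche 1.6; CHO(0°)/Br(60°) gauche 0.8; CHO(120°)/Br(60°) gauche 0.8; F(240°)/tBu(300°) gauche 1.0 → 4.2 kcal/mol.
B (staggered): CHO(0°)/tBu(60°) gauche 1.6; CHO(120°)/tBu(60°) gauche 1.6; CHO(120°)/Br(180°) gauche 0.8; F(240°)/Br(180°) gauche 0.6 → 4.6 kcal/mol.
C (staggered): CHO(0°)/Br(300°) gauche 0.8; CHO(120°)/tBu(180°) gauche 1.6; F(240°)/tBu(180°) gauche 1.0; F(240°)/Br(300°) gauche 0.6 → 4.0 kcal/mol.
C has the lowest total (4.0 kcal/mol).

C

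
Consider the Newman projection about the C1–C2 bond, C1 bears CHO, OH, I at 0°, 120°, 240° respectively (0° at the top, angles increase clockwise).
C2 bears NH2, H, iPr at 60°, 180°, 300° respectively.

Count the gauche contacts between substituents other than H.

Non-H gauche pairs: CHO(0°)/NH2(60°); CHO(0°)/iPr(300°); OH(120°)/NH2(60°); I(240°)/iPr(300°) — 4 interactions.

4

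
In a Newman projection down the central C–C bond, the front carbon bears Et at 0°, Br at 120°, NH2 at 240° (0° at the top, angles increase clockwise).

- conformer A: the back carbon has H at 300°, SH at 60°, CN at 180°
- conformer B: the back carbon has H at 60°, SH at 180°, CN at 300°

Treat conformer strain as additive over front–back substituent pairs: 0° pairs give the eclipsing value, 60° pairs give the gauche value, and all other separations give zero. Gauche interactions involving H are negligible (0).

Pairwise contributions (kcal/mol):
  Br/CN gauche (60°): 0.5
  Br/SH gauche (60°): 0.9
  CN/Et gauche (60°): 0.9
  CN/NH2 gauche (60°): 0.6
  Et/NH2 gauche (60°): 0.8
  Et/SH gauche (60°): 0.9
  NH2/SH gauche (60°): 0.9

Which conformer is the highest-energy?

B

A (staggered): Et(0°)/SH(60°) gauche 0.9; Br(120°)/SH(60°) gauche 0.9; Br(120°)/CN(180°) gauche 0.5; NH2(240°)/CN(180°) gauche 0.6 → 2.9 kcal/mol.
B (staggered): Et(0°)/CN(300°) gauche 0.9; Br(120°)/SH(180°) gauche 0.9; NH2(240°)/SH(180°) gauche 0.9; NH2(240°)/CN(300°) gauche 0.6 → 3.3 kcal/mol.
B has the highest total (3.3 kcal/mol).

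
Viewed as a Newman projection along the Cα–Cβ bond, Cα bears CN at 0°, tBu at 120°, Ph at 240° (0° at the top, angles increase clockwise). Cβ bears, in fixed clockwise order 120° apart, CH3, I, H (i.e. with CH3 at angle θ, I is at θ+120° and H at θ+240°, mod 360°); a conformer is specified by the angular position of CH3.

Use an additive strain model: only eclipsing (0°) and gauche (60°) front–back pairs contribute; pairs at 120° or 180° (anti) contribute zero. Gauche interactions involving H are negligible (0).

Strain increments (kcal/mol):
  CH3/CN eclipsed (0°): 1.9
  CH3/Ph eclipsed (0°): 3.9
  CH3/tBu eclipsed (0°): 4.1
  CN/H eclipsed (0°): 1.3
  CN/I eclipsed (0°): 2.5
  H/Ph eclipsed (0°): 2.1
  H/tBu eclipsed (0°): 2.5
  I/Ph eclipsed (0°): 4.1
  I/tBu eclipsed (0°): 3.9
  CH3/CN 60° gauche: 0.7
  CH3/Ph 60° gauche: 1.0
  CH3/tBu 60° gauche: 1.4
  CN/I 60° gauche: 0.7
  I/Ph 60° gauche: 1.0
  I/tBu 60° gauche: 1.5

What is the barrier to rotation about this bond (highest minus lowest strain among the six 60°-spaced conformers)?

CH3 at 0° (eclipsed): CN–CH3 eclipsed, tBu–I eclipsed, Ph–H eclipsed; 1.9 + 3.9 + 2.1 = 7.9 kcal/mol.
CH3 at 60° (staggered): CN–CH3 gauche, tBu–CH3 gauche, tBu–I gauche, Ph–I gauche; 0.7 + 1.4 + 1.5 + 1.0 = 4.6 kcal/mol.
CH3 at 120° (eclipsed): CN–H eclipsed, tBu–CH3 eclipsed, Ph–I eclipsed; 1.3 + 4.1 + 4.1 = 9.5 kcal/mol.
CH3 at 180° (staggered): CN–I gauche, tBu–CH3 gauche, Ph–CH3 gauche, Ph–I gauche; 0.7 + 1.4 + 1.0 + 1.0 = 4.1 kcal/mol.
CH3 at 240° (eclipsed): CN–I eclipsed, tBu–H eclipsed, Ph–CH3 eclipsed; 2.5 + 2.5 + 3.9 = 8.9 kcal/mol.
CH3 at 300° (staggered): CN–CH3 gauche, CN–I gauche, tBu–I gauche, Ph–CH3 gauche; 0.7 + 0.7 + 1.5 + 1.0 = 3.9 kcal/mol.
Max at 120° (9.5 kcal/mol), min at 300° (3.9 kcal/mol); barrier = 5.6 kcal/mol.

5.6 kcal/mol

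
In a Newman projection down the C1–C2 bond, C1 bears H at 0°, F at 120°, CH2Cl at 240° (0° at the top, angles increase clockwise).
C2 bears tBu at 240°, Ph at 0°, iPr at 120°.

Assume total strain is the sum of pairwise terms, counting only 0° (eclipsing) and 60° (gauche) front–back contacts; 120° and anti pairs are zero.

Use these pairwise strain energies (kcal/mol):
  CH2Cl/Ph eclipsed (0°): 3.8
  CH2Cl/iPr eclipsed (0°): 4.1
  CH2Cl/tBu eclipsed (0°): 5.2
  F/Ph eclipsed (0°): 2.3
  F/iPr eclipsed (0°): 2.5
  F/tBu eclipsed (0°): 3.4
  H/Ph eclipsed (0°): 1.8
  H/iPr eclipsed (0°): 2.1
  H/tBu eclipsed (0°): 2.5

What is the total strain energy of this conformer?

This conformer (eclipsed): H(0°)/Ph(0°) eclipsed 1.8; F(120°)/iPr(120°) eclipsed 2.5; CH2Cl(240°)/tBu(240°) eclipsed 5.2 → 9.5 kcal/mol.

9.5 kcal/mol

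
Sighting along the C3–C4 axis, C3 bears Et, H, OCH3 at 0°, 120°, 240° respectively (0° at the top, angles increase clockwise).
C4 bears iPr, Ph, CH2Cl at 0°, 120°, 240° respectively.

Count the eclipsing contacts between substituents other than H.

Non-H eclipsing pairs: Et(0°)/iPr(0°); OCH3(240°)/CH2Cl(240°) — 2 interactions.

2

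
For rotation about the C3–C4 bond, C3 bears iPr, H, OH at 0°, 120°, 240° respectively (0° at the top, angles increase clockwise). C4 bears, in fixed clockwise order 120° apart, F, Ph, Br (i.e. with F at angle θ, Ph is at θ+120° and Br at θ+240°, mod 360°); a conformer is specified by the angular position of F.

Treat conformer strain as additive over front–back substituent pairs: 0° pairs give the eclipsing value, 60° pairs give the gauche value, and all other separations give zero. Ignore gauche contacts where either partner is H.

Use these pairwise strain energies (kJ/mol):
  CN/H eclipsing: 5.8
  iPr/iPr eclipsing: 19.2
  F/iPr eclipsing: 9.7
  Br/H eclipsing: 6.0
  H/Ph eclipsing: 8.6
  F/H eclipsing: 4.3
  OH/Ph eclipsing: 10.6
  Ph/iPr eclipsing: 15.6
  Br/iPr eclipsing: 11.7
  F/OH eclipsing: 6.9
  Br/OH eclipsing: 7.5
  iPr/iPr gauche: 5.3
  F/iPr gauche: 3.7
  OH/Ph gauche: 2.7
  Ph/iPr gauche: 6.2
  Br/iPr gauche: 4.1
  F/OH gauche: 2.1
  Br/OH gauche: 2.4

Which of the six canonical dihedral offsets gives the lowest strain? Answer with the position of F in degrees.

60°

F at 0° is eclipsed. iPr at 0° is eclipsed with F at 0° (9.7); H at 120° is eclipsed with Ph at 120° (8.6); OH at 240° is eclipsed with Br at 240° (7.5). Total 25.8 kJ/mol.
F at 60° is staggered. iPr at 0° is gauche with F at 60° (3.7); iPr at 0° is gauche with Br at 300° (4.1); OH at 240° is gauche with Ph at 180° (2.7); OH at 240° is gauche with Br at 300° (2.4). Total 12.9 kJ/mol.
F at 120° is eclipsed. iPr at 0° is eclipsed with Br at 0° (11.7); H at 120° is eclipsed with F at 120° (4.3); OH at 240° is eclipsed with Ph at 240° (10.6). Total 26.6 kJ/mol.
F at 180° is staggered. iPr at 0° is gauche with Ph at 300° (6.2); iPr at 0° is gauche with Br at 60° (4.1); OH at 240° is gauche with F at 180° (2.1); OH at 240° is gauche with Ph at 300° (2.7). Total 15.1 kJ/mol.
F at 240° is eclipsed. iPr at 0° is eclipsed with Ph at 0° (15.6); H at 120° is eclipsed with Br at 120° (6.0); OH at 240° is eclipsed with F at 240° (6.9). Total 28.5 kJ/mol.
F at 300° is staggered. iPr at 0° is gauche with F at 300° (3.7); iPr at 0° is gauche with Ph at 60° (6.2); OH at 240° is gauche with F at 300° (2.1); OH at 240° is gauche with Br at 180° (2.4). Total 14.4 kJ/mol.
The minimum (12.9 kJ/mol) occurs with F at 60°.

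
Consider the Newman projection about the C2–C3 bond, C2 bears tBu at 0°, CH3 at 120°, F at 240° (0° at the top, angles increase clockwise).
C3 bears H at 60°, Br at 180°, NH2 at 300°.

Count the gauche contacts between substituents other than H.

Non-H gauche pairs: tBu(0°)/NH2(300°); CH3(120°)/Br(180°); F(240°)/Br(180°); F(240°)/NH2(300°) — 4 interactions.

4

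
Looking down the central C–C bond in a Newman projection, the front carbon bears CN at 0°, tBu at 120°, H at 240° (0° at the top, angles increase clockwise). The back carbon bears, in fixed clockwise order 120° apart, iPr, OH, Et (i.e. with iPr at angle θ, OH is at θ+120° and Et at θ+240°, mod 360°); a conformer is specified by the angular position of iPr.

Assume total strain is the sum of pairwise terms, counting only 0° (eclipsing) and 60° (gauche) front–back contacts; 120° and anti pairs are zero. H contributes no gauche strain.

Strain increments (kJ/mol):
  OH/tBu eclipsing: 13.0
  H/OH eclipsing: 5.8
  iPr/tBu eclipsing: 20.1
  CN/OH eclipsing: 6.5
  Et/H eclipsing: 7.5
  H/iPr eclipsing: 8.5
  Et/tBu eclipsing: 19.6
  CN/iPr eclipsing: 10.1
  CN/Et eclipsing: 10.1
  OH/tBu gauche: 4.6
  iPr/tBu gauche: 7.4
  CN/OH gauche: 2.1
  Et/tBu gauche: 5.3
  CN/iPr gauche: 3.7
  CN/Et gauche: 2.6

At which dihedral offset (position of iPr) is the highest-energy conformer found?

iPr at 0° is eclipsed. CN at 0° is eclipsed with iPr at 0° (10.1); tBu at 120° is eclipsed with OH at 120° (13.0); H at 240° is eclipsed with Et at 240° (7.5). Total 30.6 kJ/mol.
iPr at 60° is staggered. CN at 0° is gauche with iPr at 60° (3.7); CN at 0° is gauche with Et at 300° (2.6); tBu at 120° is gauche with iPr at 60° (7.4); tBu at 120° is gauche with OH at 180° (4.6). Total 18.3 kJ/mol.
iPr at 120° is eclipsed. CN at 0° is eclipsed with Et at 0° (10.1); tBu at 120° is eclipsed with iPr at 120° (20.1); H at 240° is eclipsed with OH at 240° (5.8). Total 36.0 kJ/mol.
iPr at 180° is staggered. CN at 0° is gauche with OH at 300° (2.1); CN at 0° is gauche with Et at 60° (2.6); tBu at 120° is gauche with iPr at 180° (7.4); tBu at 120° is gauche with Et at 60° (5.3). Total 17.4 kJ/mol.
iPr at 240° is eclipsed. CN at 0° is eclipsed with OH at 0° (6.5); tBu at 120° is eclipsed with Et at 120° (19.6); H at 240° is eclipsed with iPr at 240° (8.5). Total 34.6 kJ/mol.
iPr at 300° is staggered. CN at 0° is gauche with iPr at 300° (3.7); CN at 0° is gauche with OH at 60° (2.1); tBu at 120° is gauche with OH at 60° (4.6); tBu at 120° is gauche with Et at 180° (5.3). Total 15.7 kJ/mol.
The maximum (36.0 kJ/mol) occurs with iPr at 120°.

120°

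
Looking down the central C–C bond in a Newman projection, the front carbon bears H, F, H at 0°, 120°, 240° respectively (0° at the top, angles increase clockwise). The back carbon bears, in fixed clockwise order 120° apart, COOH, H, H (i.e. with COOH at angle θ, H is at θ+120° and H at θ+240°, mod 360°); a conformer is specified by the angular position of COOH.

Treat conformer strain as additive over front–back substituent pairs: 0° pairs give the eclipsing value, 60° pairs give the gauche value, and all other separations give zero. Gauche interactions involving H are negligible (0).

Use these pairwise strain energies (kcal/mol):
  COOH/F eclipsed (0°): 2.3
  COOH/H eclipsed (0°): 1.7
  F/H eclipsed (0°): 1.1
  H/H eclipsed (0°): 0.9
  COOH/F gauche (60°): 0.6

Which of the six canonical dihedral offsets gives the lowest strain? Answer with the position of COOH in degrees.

300°

COOH at 0° (eclipsed): H(0°)/COOH(0°) eclipsed 1.7; F(120°)/H(120°) eclipsed 1.1; H(240°)/H(240°) eclipsed 0.9 → 3.7 kcal/mol.
COOH at 60° (staggered): F(120°)/COOH(60°) gauche 0.6 → 0.6 kcal/mol.
COOH at 120° (eclipsed): H(0°)/H(0°) eclipsed 0.9; F(120°)/COOH(120°) eclipsed 2.3; H(240°)/H(240°) eclipsed 0.9 → 4.1 kcal/mol.
COOH at 180° (staggered): F(120°)/COOH(180°) gauche 0.6 → 0.6 kcal/mol.
COOH at 240° (eclipsed): H(0°)/H(0°) eclipsed 0.9; F(120°)/H(120°) eclipsed 1.1; H(240°)/COOH(240°) eclipsed 1.7 → 3.7 kcal/mol.
COOH at 300° (staggered): no non-H gauche contacts → 0.0 kcal/mol.
The minimum (0.0 kcal/mol) occurs with COOH at 300°.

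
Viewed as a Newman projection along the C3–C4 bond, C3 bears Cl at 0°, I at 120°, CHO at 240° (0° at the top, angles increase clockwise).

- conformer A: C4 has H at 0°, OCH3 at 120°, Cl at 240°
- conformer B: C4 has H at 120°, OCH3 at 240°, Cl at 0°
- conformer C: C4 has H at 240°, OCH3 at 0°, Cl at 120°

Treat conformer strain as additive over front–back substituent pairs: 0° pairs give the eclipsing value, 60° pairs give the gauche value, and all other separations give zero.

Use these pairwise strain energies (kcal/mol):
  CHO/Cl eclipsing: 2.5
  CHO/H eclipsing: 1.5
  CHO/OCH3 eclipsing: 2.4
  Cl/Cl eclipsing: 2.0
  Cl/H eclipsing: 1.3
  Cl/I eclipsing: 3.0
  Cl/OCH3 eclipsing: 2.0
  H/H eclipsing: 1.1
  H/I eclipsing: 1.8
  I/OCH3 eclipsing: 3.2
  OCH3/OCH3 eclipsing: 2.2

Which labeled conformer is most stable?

B

A (eclipsed): Cl(0°)/H(0°) eclipsed 1.3; I(120°)/OCH3(120°) eclipsed 3.2; CHO(240°)/Cl(240°) eclipsed 2.5 → 7.0 kcal/mol.
B (eclipsed): Cl(0°)/Cl(0°) eclipsed 2.0; I(120°)/H(120°) eclipsed 1.8; CHO(240°)/OCH3(240°) eclipsed 2.4 → 6.2 kcal/mol.
C (eclipsed): Cl(0°)/OCH3(0°) eclipsed 2.0; I(120°)/Cl(120°) eclipsed 3.0; CHO(240°)/H(240°) eclipsed 1.5 → 6.5 kcal/mol.
B has the lowest total (6.2 kcal/mol).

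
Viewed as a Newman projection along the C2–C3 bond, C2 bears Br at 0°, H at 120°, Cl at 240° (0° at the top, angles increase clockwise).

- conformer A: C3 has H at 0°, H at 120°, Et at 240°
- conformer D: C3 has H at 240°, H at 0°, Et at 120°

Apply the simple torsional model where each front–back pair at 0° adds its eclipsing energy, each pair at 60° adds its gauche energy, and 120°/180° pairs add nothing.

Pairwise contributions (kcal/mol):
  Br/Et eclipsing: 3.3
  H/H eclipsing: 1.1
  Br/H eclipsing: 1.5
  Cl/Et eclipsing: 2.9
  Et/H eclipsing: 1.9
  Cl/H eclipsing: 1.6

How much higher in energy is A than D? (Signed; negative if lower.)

+0.5 kcal/mol

A (eclipsed): Br–H eclipsed, H–H eclipsed, Cl–Et eclipsed; 1.5 + 1.1 + 2.9 = 5.5 kcal/mol.
D (eclipsed): Br–H eclipsed, H–Et eclipsed, Cl–H eclipsed; 1.5 + 1.9 + 1.6 = 5.0 kcal/mol.
E(A) − E(D) = 5.5 − 5.0 = +0.5 kcal/mol.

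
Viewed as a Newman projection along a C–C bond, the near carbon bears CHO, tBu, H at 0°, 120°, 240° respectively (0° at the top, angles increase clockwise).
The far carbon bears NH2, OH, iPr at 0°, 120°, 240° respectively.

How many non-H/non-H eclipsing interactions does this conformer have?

Non-H eclipsing pairs: CHO(0°)/NH2(0°); tBu(120°)/OH(120°) — 2 interactions.

2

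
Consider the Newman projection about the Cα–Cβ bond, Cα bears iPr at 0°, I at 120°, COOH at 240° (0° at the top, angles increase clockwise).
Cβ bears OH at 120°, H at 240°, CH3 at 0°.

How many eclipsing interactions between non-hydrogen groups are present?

2

Non-H eclipsing pairs: iPr(0°)/CH3(0°); I(120°)/OH(120°) — 2 interactions.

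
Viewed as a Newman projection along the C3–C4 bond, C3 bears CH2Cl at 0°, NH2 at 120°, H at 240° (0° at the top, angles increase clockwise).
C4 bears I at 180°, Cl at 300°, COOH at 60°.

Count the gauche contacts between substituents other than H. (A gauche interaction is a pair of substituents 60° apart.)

4

Non-H gauche pairs: CH2Cl(0°)/Cl(300°); CH2Cl(0°)/COOH(60°); NH2(120°)/I(180°); NH2(120°)/COOH(60°) — 4 interactions.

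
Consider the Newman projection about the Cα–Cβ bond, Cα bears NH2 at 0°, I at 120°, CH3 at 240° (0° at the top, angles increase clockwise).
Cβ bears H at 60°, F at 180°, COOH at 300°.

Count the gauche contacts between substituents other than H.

4

Non-H gauche pairs: NH2(0°)/COOH(300°); I(120°)/F(180°); CH3(240°)/F(180°); CH3(240°)/COOH(300°) — 4 interactions.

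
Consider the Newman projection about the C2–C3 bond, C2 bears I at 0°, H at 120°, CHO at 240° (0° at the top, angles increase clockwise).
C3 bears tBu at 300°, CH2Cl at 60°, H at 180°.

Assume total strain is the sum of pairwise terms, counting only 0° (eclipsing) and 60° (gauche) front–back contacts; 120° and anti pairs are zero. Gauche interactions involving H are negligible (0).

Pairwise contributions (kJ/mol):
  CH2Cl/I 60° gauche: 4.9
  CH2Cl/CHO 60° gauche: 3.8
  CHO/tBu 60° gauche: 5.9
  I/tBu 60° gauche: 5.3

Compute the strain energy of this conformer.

This conformer (staggered): I(0°)/tBu(300°) gauche 5.3; I(0°)/CH2Cl(60°) gauche 4.9; CHO(240°)/tBu(300°) gauche 5.9 → 16.1 kJ/mol.

16.1 kJ/mol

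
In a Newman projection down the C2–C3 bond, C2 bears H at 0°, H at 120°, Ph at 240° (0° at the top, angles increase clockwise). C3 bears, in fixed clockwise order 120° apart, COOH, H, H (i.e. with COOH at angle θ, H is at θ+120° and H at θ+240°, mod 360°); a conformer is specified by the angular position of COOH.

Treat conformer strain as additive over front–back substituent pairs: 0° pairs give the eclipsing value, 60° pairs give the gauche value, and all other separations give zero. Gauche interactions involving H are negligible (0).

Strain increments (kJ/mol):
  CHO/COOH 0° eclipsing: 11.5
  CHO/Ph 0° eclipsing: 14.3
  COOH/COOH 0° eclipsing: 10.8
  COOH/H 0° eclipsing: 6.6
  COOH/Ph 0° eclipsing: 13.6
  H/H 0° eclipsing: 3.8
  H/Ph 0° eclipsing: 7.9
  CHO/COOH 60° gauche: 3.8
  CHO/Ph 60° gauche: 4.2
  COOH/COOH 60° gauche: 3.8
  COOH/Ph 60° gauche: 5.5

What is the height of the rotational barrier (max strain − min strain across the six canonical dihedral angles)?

COOH at 0° is eclipsed. H at 0° is eclipsed with COOH at 0° (6.6); H at 120° is eclipsed with H at 120° (3.8); Ph at 240° is eclipsed with H at 240° (7.9). Total 18.3 kJ/mol.
COOH at 60° (staggered): no non-H gauche contacts → 0.0 kJ/mol.
COOH at 120° is eclipsed. H at 0° is eclipsed with H at 0° (3.8); H at 120° is eclipsed with COOH at 120° (6.6); Ph at 240° is eclipsed with H at 240° (7.9). Total 18.3 kJ/mol.
COOH at 180° is staggered. Ph at 240° is gauche with COOH at 180° (5.5). Total 5.5 kJ/mol.
COOH at 240° is eclipsed. H at 0° is eclipsed with H at 0° (3.8); H at 120° is eclipsed with H at 120° (3.8); Ph at 240° is eclipsed with COOH at 240° (13.6). Total 21.2 kJ/mol.
COOH at 300° is staggered. Ph at 240° is gauche with COOH at 300° (5.5). Total 5.5 kJ/mol.
Max at 240° (21.2 kJ/mol), min at 60° (0.0 kJ/mol); barrier = 21.2 kJ/mol.

21.2 kJ/mol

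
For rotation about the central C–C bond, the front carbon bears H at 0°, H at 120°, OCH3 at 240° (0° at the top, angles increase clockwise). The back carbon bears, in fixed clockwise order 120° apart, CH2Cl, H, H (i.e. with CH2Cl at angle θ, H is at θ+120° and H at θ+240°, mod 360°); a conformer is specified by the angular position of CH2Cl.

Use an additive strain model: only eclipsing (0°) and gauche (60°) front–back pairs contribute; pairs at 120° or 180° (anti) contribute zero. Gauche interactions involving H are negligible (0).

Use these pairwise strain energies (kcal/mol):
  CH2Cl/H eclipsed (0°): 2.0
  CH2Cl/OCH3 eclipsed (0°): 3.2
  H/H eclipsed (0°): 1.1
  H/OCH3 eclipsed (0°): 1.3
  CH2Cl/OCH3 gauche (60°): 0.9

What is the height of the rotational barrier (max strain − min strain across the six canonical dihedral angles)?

CH2Cl at 0° (eclipsed): H–CH2Cl eclipsed, H–H eclipsed, OCH3–H eclipsed; 2.0 + 1.1 + 1.3 = 4.4 kcal/mol.
CH2Cl at 60° (staggered): no non-H gauche contacts → 0.0 kcal/mol.
CH2Cl at 120° (eclipsed): H–H eclipsed, H–CH2Cl eclipsed, OCH3–H eclipsed; 1.1 + 2.0 + 1.3 = 4.4 kcal/mol.
CH2Cl at 180° (staggered): OCH3–CH2Cl gauche; 0.9 = 0.9 kcal/mol.
CH2Cl at 240° (eclipsed): H–H eclipsed, H–H eclipsed, OCH3–CH2Cl eclipsed; 1.1 + 1.1 + 3.2 = 5.4 kcal/mol.
CH2Cl at 300° (staggered): OCH3–CH2Cl gauche; 0.9 = 0.9 kcal/mol.
Max at 240° (5.4 kcal/mol), min at 60° (0.0 kcal/mol); barrier = 5.4 kcal/mol.

5.4 kcal/mol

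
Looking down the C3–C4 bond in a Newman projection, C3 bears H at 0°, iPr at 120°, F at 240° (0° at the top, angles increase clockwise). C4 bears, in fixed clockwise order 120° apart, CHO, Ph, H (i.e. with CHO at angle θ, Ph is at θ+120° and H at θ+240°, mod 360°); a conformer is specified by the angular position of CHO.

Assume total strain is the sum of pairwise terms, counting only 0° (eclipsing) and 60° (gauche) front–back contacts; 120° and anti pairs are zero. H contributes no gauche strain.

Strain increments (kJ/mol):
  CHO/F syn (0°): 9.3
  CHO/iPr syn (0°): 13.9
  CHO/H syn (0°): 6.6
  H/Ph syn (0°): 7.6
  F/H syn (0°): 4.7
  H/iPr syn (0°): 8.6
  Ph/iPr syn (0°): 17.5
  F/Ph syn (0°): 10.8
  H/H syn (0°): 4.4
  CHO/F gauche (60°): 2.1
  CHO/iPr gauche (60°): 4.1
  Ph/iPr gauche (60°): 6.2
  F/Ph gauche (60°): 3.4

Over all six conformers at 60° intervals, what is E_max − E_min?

CHO at 0° (eclipsed): H(0°)/CHO(0°) eclipsed 6.6; iPr(120°)/Ph(120°) eclipsed 17.5; F(240°)/H(240°) eclipsed 4.7 → 28.8 kJ/mol.
CHO at 60° (staggered): iPr(120°)/CHO(60°) gauche 4.1; iPr(120°)/Ph(180°) gauche 6.2; F(240°)/Ph(180°) gauche 3.4 → 13.7 kJ/mol.
CHO at 120° (eclipsed): H(0°)/H(0°) eclipsed 4.4; iPr(120°)/CHO(120°) eclipsed 13.9; F(240°)/Ph(240°) eclipsed 10.8 → 29.1 kJ/mol.
CHO at 180° (staggered): iPr(120°)/CHO(180°) gauche 4.1; F(240°)/CHO(180°) gauche 2.1; F(240°)/Ph(300°) gauche 3.4 → 9.6 kJ/mol.
CHO at 240° (eclipsed): H(0°)/Ph(0°) eclipsed 7.6; iPr(120°)/H(120°) eclipsed 8.6; F(240°)/CHO(240°) eclipsed 9.3 → 25.5 kJ/mol.
CHO at 300° (staggered): iPr(120°)/Ph(60°) gauche 6.2; F(240°)/CHO(300°) gauche 2.1 → 8.3 kJ/mol.
Max at 120° (29.1 kJ/mol), min at 300° (8.3 kJ/mol); barrier = 20.8 kJ/mol.

20.8 kJ/mol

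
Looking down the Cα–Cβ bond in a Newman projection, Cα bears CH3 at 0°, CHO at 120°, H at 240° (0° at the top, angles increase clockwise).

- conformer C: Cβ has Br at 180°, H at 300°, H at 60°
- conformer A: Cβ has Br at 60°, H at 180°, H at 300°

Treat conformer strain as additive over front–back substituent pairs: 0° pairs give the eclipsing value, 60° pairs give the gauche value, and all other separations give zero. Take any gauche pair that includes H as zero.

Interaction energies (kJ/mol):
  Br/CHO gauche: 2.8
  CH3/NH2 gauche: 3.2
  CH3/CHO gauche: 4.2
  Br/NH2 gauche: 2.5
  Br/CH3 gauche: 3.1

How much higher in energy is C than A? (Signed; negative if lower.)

C (staggered): CHO–Br gauche; 2.8 = 2.8 kJ/mol.
A (staggered): CH3–Br gauche, CHO–Br gauche; 3.1 + 2.8 = 5.9 kJ/mol.
E(C) − E(A) = 2.8 − 5.9 = -3.1 kJ/mol.

-3.1 kJ/mol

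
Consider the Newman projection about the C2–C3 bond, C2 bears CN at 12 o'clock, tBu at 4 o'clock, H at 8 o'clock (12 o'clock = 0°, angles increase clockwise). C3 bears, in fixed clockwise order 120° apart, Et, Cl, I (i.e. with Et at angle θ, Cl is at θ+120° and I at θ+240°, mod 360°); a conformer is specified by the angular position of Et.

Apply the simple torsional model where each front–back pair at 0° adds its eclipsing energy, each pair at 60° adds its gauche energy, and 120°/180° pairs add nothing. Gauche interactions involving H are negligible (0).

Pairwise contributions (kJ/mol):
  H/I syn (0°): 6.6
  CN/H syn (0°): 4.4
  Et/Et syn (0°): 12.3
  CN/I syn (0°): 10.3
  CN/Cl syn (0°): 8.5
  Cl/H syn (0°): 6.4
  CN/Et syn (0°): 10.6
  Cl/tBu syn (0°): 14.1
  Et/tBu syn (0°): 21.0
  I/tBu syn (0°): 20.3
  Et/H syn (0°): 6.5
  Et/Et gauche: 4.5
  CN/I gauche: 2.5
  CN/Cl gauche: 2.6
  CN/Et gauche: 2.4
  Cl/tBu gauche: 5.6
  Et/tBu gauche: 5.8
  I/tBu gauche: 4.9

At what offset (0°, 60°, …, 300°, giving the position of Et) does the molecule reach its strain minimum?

300°

Et at 0° (eclipsed): CN–Et eclipsed, tBu–Cl eclipsed, H–I eclipsed; 10.6 + 14.1 + 6.6 = 31.3 kJ/mol.
Et at 60° (staggered): CN–Et gauche, CN–I gauche, tBu–Et gauche, tBu–Cl gauche; 2.4 + 2.5 + 5.8 + 5.6 = 16.3 kJ/mol.
Et at 120° (eclipsed): CN–I eclipsed, tBu–Et eclipsed, H–Cl eclipsed; 10.3 + 21.0 + 6.4 = 37.7 kJ/mol.
Et at 180° (staggered): CN–Cl gauche, CN–I gauche, tBu–Et gauche, tBu–I gauche; 2.6 + 2.5 + 5.8 + 4.9 = 15.8 kJ/mol.
Et at 240° (eclipsed): CN–Cl eclipsed, tBu–I eclipsed, H–Et eclipsed; 8.5 + 20.3 + 6.5 = 35.3 kJ/mol.
Et at 300° (staggered): CN–Et gauche, CN–Cl gauche, tBu–Cl gauche, tBu–I gauche; 2.4 + 2.6 + 5.6 + 4.9 = 15.5 kJ/mol.
The minimum (15.5 kJ/mol) occurs with Et at 300°.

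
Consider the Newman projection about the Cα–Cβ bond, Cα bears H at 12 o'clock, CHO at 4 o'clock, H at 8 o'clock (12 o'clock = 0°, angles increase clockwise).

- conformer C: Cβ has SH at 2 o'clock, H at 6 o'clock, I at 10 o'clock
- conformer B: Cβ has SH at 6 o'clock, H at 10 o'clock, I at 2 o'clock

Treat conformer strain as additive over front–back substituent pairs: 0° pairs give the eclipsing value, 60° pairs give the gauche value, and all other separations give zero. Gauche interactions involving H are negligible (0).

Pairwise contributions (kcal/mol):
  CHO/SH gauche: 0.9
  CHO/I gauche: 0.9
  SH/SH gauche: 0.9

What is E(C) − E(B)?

C (staggered): CHO–SH gauche; 0.9 = 0.9 kcal/mol.
B (staggered): CHO–SH gauche, CHO–I gauche; 0.9 + 0.9 = 1.8 kcal/mol.
E(C) − E(B) = 0.9 − 1.8 = -0.9 kcal/mol.

-0.9 kcal/mol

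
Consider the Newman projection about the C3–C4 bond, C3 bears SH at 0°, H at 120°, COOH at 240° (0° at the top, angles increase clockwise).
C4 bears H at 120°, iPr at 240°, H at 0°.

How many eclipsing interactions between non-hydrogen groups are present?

1

Non-H eclipsing pairs: COOH(240°)/iPr(240°) — 1 interaction.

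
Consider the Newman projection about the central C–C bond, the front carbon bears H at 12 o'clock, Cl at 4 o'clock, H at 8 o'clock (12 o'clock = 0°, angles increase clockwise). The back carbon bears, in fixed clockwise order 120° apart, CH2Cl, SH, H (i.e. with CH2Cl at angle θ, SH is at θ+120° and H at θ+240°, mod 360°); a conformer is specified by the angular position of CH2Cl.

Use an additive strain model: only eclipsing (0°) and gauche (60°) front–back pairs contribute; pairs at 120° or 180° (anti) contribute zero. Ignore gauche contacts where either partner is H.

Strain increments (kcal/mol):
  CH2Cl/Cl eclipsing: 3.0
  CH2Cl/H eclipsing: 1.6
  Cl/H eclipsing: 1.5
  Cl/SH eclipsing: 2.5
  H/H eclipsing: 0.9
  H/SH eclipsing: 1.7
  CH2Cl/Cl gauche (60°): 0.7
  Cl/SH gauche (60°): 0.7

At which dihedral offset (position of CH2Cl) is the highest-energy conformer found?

120°

CH2Cl at 0° (eclipsed): H(0°)/CH2Cl(0°) eclipsed 1.6; Cl(120°)/SH(120°) eclipsed 2.5; H(240°)/H(240°) eclipsed 0.9 → 5.0 kcal/mol.
CH2Cl at 60° (staggered): Cl(120°)/CH2Cl(60°) gauche 0.7; Cl(120°)/SH(180°) gauche 0.7 → 1.4 kcal/mol.
CH2Cl at 120° (eclipsed): H(0°)/H(0°) eclipsed 0.9; Cl(120°)/CH2Cl(120°) eclipsed 3.0; H(240°)/SH(240°) eclipsed 1.7 → 5.6 kcal/mol.
CH2Cl at 180° (staggered): Cl(120°)/CH2Cl(180°) gauche 0.7 → 0.7 kcal/mol.
CH2Cl at 240° (eclipsed): H(0°)/SH(0°) eclipsed 1.7; Cl(120°)/H(120°) eclipsed 1.5; H(240°)/CH2Cl(240°) eclipsed 1.6 → 4.8 kcal/mol.
CH2Cl at 300° (staggered): Cl(120°)/SH(60°) gauche 0.7 → 0.7 kcal/mol.
The maximum (5.6 kcal/mol) occurs with CH2Cl at 120°.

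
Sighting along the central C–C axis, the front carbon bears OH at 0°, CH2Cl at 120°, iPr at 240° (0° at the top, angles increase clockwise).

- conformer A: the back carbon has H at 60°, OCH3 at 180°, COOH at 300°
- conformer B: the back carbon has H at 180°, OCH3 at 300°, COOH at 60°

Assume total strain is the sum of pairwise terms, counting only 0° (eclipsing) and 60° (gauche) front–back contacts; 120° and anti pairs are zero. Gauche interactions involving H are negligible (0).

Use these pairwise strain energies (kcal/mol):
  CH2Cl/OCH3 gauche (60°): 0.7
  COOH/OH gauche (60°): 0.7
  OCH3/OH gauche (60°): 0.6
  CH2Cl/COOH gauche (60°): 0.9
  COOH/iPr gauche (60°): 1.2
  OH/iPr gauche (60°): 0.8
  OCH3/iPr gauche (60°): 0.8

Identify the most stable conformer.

B

A (staggered): OH(0°)/COOH(300°) gauche 0.7; CH2Cl(120°)/OCH3(180°) gauche 0.7; iPr(240°)/OCH3(180°) gauche 0.8; iPr(240°)/COOH(300°) gauche 1.2 → 3.4 kcal/mol.
B (staggered): OH(0°)/OCH3(300°) gauche 0.6; OH(0°)/COOH(60°) gauche 0.7; CH2Cl(120°)/COOH(60°) gauche 0.9; iPr(240°)/OCH3(300°) gauche 0.8 → 3.0 kcal/mol.
B has the lowest total (3.0 kcal/mol).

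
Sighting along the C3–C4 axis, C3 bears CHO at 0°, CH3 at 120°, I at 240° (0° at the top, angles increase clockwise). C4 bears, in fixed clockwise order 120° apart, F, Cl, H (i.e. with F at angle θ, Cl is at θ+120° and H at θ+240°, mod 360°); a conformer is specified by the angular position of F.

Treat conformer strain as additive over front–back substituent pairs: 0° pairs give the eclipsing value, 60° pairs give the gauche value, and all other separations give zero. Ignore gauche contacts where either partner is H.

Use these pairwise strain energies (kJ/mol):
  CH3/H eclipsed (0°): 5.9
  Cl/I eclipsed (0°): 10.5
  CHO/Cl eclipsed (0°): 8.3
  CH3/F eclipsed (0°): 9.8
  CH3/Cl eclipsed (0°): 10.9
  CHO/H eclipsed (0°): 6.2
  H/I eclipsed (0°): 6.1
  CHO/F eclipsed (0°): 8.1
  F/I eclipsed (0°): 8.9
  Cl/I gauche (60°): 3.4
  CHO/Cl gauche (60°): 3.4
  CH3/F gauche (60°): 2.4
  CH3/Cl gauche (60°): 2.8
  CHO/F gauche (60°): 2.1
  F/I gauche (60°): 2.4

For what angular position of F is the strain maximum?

F at 0° (eclipsed): CHO(0°)/F(0°) eclipsed 8.1; CH3(120°)/Cl(120°) eclipsed 10.9; I(240°)/H(240°) eclipsed 6.1 → 25.1 kJ/mol.
F at 60° (staggered): CHO(0°)/F(60°) gauche 2.1; CH3(120°)/F(60°) gauche 2.4; CH3(120°)/Cl(180°) gauche 2.8; I(240°)/Cl(180°) gauche 3.4 → 10.7 kJ/mol.
F at 120° (eclipsed): CHO(0°)/H(0°) eclipsed 6.2; CH3(120°)/F(120°) eclipsed 9.8; I(240°)/Cl(240°) eclipsed 10.5 → 26.5 kJ/mol.
F at 180° (staggered): CHO(0°)/Cl(300°) gauche 3.4; CH3(120°)/F(180°) gauche 2.4; I(240°)/F(180°) gauche 2.4; I(240°)/Cl(300°) gauche 3.4 → 11.6 kJ/mol.
F at 240° (eclipsed): CHO(0°)/Cl(0°) eclipsed 8.3; CH3(120°)/H(120°) eclipsed 5.9; I(240°)/F(240°) eclipsed 8.9 → 23.1 kJ/mol.
F at 300° (staggered): CHO(0°)/F(300°) gauche 2.1; CHO(0°)/Cl(60°) gauche 3.4; CH3(120°)/Cl(60°) gauche 2.8; I(240°)/F(300°) gauche 2.4 → 10.7 kJ/mol.
The maximum (26.5 kJ/mol) occurs with F at 120°.

120°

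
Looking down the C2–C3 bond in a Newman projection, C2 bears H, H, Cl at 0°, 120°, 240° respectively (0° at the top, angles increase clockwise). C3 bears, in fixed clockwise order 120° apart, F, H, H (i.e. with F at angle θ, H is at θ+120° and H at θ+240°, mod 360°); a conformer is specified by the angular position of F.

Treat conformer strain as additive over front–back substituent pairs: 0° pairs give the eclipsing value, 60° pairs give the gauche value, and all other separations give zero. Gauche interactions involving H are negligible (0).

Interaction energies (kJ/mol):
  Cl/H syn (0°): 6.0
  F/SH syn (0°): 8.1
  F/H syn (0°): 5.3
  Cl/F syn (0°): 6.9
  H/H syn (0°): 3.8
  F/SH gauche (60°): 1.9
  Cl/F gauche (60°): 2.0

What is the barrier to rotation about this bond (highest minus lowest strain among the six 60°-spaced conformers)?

F at 0° (eclipsed): H–F eclipsed, H–H eclipsed, Cl–H eclipsed; 5.3 + 3.8 + 6.0 = 15.1 kJ/mol.
F at 60° (staggered): no non-H gauche contacts → 0.0 kJ/mol.
F at 120° (eclipsed): H–H eclipsed, H–F eclipsed, Cl–H eclipsed; 3.8 + 5.3 + 6.0 = 15.1 kJ/mol.
F at 180° (staggered): Cl–F gauche; 2.0 = 2.0 kJ/mol.
F at 240° (eclipsed): H–H eclipsed, H–H eclipsed, Cl–F eclipsed; 3.8 + 3.8 + 6.9 = 14.5 kJ/mol.
F at 300° (staggered): Cl–F gauche; 2.0 = 2.0 kJ/mol.
Max at 0° (15.1 kJ/mol), min at 60° (0.0 kJ/mol); barrier = 15.1 kJ/mol.

15.1 kJ/mol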